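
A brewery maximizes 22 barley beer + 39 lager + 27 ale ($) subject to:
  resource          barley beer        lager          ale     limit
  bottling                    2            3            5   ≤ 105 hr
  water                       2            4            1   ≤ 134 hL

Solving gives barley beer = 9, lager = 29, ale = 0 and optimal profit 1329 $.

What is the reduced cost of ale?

-4

Check each constraint at x*: bottling 105/105 (tight); water 134/134 (tight).
The binding rows give the dual system: 2·y_bottling + 2·y_water = 22 and 3·y_bottling + 4·y_water = 39.
Solving: y_bottling = 5, y_water = 6.
Reduced cost of ale: c₃ − yᵀa₃ = 27 − (5·5 + 6·1) = 27 − 31 = -4.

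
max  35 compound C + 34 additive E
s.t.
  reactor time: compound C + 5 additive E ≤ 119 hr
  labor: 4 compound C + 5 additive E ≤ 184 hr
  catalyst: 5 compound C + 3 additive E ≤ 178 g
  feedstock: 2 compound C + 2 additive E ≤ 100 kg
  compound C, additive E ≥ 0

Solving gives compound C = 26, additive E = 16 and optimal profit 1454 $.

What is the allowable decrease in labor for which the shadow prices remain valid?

Binding constraints: labor, catalyst. The basis is B = [[4,5],[5,3]] with det -13.
Per unit decrease in labor, x* moves by d = (0.2308, -0.3846).
The basis stays optimal until additive E reaches 0; allowable decrease = 41.6 hr.

41.6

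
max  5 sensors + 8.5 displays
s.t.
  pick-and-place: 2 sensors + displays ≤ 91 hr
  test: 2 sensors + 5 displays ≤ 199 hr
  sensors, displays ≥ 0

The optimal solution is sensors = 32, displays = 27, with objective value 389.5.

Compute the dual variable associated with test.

Both pick-and-place and test are binding at x*.
From A_Bᵀ y = c: 2·y_pick-and-place + 2·y_test = 5; 1·y_pick-and-place + 5·y_test = 8.5.
Solving: y_pick-and-place = 1, y_test = 1.5.
Shadow price of test = 1.5.

1.5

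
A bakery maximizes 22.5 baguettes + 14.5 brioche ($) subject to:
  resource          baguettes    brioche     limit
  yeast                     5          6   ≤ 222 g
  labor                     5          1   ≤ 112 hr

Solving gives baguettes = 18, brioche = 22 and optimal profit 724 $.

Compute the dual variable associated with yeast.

Check each constraint at x*: yeast 222/222 (tight); labor 112/112 (tight).
Dual feasibility on the basic columns requires 5·y_yeast + 5·y_labor = 22.5, 6·y_yeast + 1·y_labor = 14.5.
Solving: y_yeast = 2, y_labor = 2.5.
Shadow price of yeast = 2.

2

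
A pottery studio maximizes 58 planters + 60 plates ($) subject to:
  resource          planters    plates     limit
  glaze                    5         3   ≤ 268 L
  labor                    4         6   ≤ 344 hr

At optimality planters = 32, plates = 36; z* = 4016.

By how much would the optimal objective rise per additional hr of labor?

Both glaze and labor are binding at x*.
From A_Bᵀ y = c: 5·y_glaze + 4·y_labor = 58; 3·y_glaze + 6·y_labor = 60.
→ y_glaze = 6 and y_labor = 7.
Shadow price of labor = 7.

7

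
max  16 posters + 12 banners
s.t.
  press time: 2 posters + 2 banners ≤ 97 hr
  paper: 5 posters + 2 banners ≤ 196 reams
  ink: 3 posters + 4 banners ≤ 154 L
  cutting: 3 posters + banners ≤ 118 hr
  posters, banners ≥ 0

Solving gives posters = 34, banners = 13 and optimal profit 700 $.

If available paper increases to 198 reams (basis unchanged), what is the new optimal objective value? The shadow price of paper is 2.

704

Δb = 2, so new z* = 700 + (2)·(2) = 700 + 4 = 704.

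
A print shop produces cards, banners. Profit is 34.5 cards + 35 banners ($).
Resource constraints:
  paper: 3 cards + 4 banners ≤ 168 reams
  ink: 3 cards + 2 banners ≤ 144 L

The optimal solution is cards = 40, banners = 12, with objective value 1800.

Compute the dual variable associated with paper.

6

Check each constraint at x*: paper 168/168 (tight); ink 144/144 (tight).
Dual feasibility on the basic columns requires 3·y_paper + 3·y_ink = 34.5, 4·y_paper + 2·y_ink = 35.
Solving: y_paper = 6, y_ink = 5.5.
Shadow price of paper = 6.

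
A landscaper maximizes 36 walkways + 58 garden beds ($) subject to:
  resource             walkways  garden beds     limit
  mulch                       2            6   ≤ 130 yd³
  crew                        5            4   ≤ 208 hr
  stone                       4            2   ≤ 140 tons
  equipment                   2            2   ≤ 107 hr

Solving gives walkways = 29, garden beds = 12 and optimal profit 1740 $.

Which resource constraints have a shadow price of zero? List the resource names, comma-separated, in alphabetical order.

mulch: 130/130 (binding)
crew: 193/208 (slack 15)
stone: 140/140 (binding)
equipment: 82/107 (slack 25)
By complementary slackness, a constraint with positive slack has shadow price 0 → crew, equipment.

crew, equipment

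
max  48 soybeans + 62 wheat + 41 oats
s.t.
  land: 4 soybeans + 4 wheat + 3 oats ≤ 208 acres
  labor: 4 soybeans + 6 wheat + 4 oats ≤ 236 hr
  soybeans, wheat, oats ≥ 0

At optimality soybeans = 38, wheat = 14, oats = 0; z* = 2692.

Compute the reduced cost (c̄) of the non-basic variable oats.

-2

At the optimum: land uses 208 of 208 (binding); labor uses 236 of 236 (binding).
From A_Bᵀ y = c: 4·y_land + 4·y_labor = 48; 4·y_land + 6·y_labor = 62.
→ y_land = 5 and y_labor = 7.
Reduced cost of oats: c₃ − yᵀa₃ = 41 − (5·3 + 7·4) = 41 − 43 = -2.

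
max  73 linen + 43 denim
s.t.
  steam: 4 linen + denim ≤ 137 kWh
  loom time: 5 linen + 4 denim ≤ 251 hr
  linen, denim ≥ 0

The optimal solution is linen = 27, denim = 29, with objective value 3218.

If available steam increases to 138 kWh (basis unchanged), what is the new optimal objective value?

Check each constraint at x*: steam 137/137 (tight); loom time 251/251 (tight).
Dual feasibility on the basic columns requires 4·y_steam + 5·y_loom time = 73, 1·y_steam + 4·y_loom time = 43.
→ y_steam = 7 and y_loom time = 9.
Δz = y_steam·Δb = 7 × (1) = 7, so new z* = 3218 + 7 = 3225.

3225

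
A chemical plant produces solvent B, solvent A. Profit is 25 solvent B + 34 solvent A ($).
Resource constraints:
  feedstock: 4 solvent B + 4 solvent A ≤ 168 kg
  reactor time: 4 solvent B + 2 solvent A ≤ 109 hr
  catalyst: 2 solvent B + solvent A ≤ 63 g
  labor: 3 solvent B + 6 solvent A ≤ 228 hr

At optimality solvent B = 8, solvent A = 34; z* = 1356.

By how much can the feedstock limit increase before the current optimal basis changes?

Binding constraints: feedstock, labor. The basis is B = [[4,4],[3,6]] with det 12.
Per unit increase in feedstock, x* moves by d = (0.5, -0.25).
The basis stays optimal until reactor time becomes binding; allowable increase = 6 kg.

6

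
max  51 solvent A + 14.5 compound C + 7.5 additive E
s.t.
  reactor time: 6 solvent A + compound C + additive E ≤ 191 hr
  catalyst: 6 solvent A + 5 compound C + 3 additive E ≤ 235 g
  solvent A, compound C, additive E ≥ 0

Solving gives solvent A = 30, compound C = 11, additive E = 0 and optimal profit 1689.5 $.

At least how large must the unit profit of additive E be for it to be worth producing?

11.5

Check each constraint at x*: reactor time 191/191 (tight); catalyst 235/235 (tight).
Dual feasibility on the basic columns requires 6·y_reactor time + 6·y_catalyst = 51, 1·y_reactor time + 5·y_catalyst = 14.5.
Solving: y_reactor time = 7, y_catalyst = 1.5.
additive E enters the basis when its profit ≥ yᵀa₃ = 7·1 + 1.5·3 = 11.5.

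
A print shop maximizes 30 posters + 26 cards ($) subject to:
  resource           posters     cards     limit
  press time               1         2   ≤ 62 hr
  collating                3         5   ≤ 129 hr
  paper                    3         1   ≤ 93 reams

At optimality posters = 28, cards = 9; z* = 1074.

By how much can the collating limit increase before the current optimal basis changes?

38.4

Binding constraints: collating, paper. The basis is B = [[3,5],[3,1]] with det -12.
Per unit increase in collating, x* moves by d = (-0.0833, 0.25).
The basis stays optimal until press time becomes binding; allowable increase = 38.4 hr.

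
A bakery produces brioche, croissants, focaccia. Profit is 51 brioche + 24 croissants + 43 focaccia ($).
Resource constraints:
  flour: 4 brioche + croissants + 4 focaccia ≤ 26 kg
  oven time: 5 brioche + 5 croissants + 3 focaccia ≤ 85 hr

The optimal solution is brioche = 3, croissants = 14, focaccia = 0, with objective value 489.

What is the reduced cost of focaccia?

Both flour and oven time are binding at x*.
Dual feasibility on the basic columns requires 4·y_flour + 5·y_oven time = 51, 1·y_flour + 5·y_oven time = 24.
This yields shadow prices y_flour = 9, y_oven time = 3.
Reduced cost of focaccia: c₃ − yᵀa₃ = 43 − (9·4 + 3·3) = 43 − 45 = -2.

-2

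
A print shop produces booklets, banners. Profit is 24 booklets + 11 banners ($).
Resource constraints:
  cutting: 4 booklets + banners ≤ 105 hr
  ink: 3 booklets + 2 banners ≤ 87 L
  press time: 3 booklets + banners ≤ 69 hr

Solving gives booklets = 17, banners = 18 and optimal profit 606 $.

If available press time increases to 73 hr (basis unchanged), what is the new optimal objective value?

Binding: ink and press time. Non-binding: cutting (19 unused).
By complementary slackness, y = 0 for the non-binding constraint.
Dual feasibility on the basic columns requires 3·y_ink + 3·y_press time = 24, 2·y_ink + 1·y_press time = 11.
→ y_ink = 3 and y_press time = 5.
Δz = y_press time·Δb = 5 × (4) = 20, so new z* = 606 + 20 = 626.

626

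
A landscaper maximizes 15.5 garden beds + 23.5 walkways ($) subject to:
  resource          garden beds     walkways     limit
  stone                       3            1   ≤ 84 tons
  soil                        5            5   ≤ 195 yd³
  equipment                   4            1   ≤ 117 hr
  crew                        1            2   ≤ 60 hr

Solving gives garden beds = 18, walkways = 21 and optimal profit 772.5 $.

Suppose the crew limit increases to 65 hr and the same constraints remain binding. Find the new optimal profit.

Binding: soil and crew. Non-binding: stone (9 unused), equipment (24 unused).
Slack constraints have shadow price 0 (complementary slackness).
Dual feasibility on the basic columns requires 5·y_soil + 1·y_crew = 15.5, 5·y_soil + 2·y_crew = 23.5.
Solving: y_soil = 1.5, y_crew = 8.
Δz = y_crew·Δb = 8 × (5) = 40, so new z* = 772.5 + 40 = 812.5.

812.5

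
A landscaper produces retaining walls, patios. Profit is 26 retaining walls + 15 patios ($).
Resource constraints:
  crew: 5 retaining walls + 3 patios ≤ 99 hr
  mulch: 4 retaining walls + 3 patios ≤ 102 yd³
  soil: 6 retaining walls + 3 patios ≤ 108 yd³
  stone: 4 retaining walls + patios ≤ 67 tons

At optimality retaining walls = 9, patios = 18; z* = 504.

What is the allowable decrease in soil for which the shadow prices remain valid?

9

Binding constraints: crew, soil. The basis is B = [[5,3],[6,3]] with det -3.
Per unit decrease in soil, x* moves by d = (-1, 1.6667).
The basis stays optimal until retaining walls reaches 0; allowable decrease = 9 yd³.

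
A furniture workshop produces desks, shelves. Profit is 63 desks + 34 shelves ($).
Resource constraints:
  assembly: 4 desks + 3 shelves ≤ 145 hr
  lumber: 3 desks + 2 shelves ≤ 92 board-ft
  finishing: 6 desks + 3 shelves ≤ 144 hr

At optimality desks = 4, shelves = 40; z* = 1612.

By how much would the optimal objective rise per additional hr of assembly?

Check each constraint at x*: assembly 136/145 (slack 9); lumber 92/92 (tight); finishing 144/144 (tight).
Since assembly is not tight, its dual is 0.
From A_Bᵀ y = c: 3·y_lumber + 6·y_finishing = 63; 2·y_lumber + 3·y_finishing = 34.
→ y_lumber = 5 and y_finishing = 8.
Shadow price of assembly = 0.

0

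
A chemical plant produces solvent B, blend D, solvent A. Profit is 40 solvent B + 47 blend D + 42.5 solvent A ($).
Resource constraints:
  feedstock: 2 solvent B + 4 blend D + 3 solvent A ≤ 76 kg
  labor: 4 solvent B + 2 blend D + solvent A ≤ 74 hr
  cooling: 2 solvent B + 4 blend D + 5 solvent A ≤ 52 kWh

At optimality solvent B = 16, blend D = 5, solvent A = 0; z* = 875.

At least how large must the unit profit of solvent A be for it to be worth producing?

At the optimum: feedstock uses 52 of 76 (slack = 24); labor uses 74 of 74 (binding); cooling uses 52 of 52 (binding).
Slack constraints have shadow price 0 (complementary slackness).
From A_Bᵀ y = c: 4·y_labor + 2·y_cooling = 40; 2·y_labor + 4·y_cooling = 47.
→ y_labor = 5.5 and y_cooling = 9.
solvent A enters the basis when its profit ≥ yᵀa₃ = 5.5·1 + 9·5 = 50.5.

50.5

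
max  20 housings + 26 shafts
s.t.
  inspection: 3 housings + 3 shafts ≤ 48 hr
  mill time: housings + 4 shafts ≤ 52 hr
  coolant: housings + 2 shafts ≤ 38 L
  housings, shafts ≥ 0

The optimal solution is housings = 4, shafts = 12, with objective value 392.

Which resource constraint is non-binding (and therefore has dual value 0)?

coolant

inspection: 48/48 (binding)
mill time: 52/52 (binding)
coolant: 28/38 (slack 10)
By complementary slackness, a constraint with positive slack has shadow price 0 → coolant.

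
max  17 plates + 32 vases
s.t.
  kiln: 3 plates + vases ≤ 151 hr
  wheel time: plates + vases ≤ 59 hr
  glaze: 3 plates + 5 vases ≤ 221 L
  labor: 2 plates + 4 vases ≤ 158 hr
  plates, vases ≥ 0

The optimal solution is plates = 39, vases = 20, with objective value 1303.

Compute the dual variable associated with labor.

At the optimum: kiln uses 137 of 151 (slack = 14); wheel time uses 59 of 59 (binding); glaze uses 217 of 221 (slack = 4); labor uses 158 of 158 (binding).
Slack constraints have shadow price 0 (complementary slackness).
Dual feasibility on the basic columns requires 1·y_wheel time + 2·y_labor = 17, 1·y_wheel time + 4·y_labor = 32.
This yields shadow prices y_wheel time = 2, y_labor = 7.5.
Shadow price of labor = 7.5.

7.5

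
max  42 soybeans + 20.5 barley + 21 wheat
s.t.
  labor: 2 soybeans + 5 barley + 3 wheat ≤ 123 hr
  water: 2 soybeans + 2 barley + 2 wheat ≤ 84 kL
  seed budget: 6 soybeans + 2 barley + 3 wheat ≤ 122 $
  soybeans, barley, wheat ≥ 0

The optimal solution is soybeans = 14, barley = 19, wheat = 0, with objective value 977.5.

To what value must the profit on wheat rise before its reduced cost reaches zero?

Check each constraint at x*: labor 123/123 (tight); water 66/84 (slack 18); seed budget 122/122 (tight).
Slack constraints have shadow price 0 (complementary slackness).
The binding rows give the dual system: 2·y_labor + 6·y_seed budget = 42 and 5·y_labor + 2·y_seed budget = 20.5.
Solving: y_labor = 1.5, y_seed budget = 6.5.
wheat enters the basis when its profit ≥ yᵀa₃ = 1.5·3 + 6.5·3 = 24.

24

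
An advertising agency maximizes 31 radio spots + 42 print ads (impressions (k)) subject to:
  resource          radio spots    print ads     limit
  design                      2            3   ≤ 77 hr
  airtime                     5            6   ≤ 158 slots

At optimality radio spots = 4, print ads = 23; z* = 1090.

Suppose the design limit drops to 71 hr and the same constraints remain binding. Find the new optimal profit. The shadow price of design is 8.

1042

Δb = -6, so new z* = 1090 + (8)·(-6) = 1090 − 48 = 1042.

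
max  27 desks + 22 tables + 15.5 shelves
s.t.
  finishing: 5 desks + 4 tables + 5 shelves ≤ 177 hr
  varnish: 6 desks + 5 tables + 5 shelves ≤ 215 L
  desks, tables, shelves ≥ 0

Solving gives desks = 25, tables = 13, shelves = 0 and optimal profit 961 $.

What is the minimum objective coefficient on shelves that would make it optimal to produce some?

At the optimum: finishing uses 177 of 177 (binding); varnish uses 215 of 215 (binding).
Dual feasibility on the basic columns requires 5·y_finishing + 6·y_varnish = 27, 4·y_finishing + 5·y_varnish = 22.
This yields shadow prices y_finishing = 3, y_varnish = 2.
shelves enters the basis when its profit ≥ yᵀa₃ = 3·5 + 2·5 = 25.

25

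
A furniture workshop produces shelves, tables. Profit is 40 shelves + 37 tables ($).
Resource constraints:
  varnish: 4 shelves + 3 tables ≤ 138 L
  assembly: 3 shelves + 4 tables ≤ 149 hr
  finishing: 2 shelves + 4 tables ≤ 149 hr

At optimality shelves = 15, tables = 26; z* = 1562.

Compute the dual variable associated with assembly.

4

Check each constraint at x*: varnish 138/138 (tight); assembly 149/149 (tight); finishing 134/149 (slack 15).
Since finishing is not tight, its dual is 0.
Dual feasibility on the basic columns requires 4·y_varnish + 3·y_assembly = 40, 3·y_varnish + 4·y_assembly = 37.
Solving: y_varnish = 7, y_assembly = 4.
Shadow price of assembly = 4.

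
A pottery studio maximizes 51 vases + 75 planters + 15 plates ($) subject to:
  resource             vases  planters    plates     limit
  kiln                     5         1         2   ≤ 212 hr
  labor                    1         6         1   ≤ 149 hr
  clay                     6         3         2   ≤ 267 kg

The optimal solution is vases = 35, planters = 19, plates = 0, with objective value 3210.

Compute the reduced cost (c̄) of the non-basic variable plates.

-8

At the optimum: kiln uses 194 of 212 (slack = 18); labor uses 149 of 149 (binding); clay uses 267 of 267 (binding).
Slack constraints have shadow price 0 (complementary slackness).
The binding rows give the dual system: 1·y_labor + 6·y_clay = 51 and 6·y_labor + 3·y_clay = 75.
Solving: y_labor = 9, y_clay = 7.
Reduced cost of plates: c₃ − yᵀa₃ = 15 − (9·1 + 7·2) = 15 − 23 = -8.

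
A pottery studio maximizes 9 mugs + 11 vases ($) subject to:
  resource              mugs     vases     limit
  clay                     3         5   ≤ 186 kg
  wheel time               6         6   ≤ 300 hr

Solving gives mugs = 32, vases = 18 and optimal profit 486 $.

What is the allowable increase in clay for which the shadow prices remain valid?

Binding constraints: clay, wheel time. The basis is B = [[3,5],[6,6]] with det -12.
Per unit increase in clay, x* moves by d = (-0.5, 0.5).
The basis stays optimal until mugs reaches 0; allowable increase = 64 kg.

64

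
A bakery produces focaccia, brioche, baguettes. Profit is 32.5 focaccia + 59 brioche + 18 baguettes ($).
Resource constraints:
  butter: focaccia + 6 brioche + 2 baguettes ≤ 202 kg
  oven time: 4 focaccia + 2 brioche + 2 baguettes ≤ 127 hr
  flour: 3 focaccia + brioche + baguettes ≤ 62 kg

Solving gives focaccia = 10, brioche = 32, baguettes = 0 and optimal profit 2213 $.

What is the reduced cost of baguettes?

-7

At the optimum: butter uses 202 of 202 (binding); oven time uses 104 of 127 (slack = 23); flour uses 62 of 62 (binding).
Slack constraints have shadow price 0 (complementary slackness).
Dual feasibility on the basic columns requires 1·y_butter + 3·y_flour = 32.5, 6·y_butter + 1·y_flour = 59.
→ y_butter = 8.5 and y_flour = 8.
Reduced cost of baguettes: c₃ − yᵀa₃ = 18 − (8.5·2 + 8·1) = 18 − 25 = -7.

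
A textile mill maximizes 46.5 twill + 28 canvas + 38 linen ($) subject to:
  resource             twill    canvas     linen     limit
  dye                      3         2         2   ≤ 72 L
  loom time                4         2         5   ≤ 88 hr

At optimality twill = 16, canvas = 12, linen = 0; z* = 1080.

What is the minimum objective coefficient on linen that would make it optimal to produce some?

41.5

Both dye and loom time are binding at x*.
From A_Bᵀ y = c: 3·y_dye + 4·y_loom time = 46.5; 2·y_dye + 2·y_loom time = 28.
Solving: y_dye = 9.5, y_loom time = 4.5.
linen enters the basis when its profit ≥ yᵀa₃ = 9.5·2 + 4.5·5 = 41.5.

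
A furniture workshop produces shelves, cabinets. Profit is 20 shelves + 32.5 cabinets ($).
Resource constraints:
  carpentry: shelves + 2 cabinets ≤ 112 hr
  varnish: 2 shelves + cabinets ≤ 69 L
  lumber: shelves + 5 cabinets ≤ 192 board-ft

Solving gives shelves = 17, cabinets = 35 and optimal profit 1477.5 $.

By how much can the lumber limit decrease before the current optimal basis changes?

Binding constraints: varnish, lumber. The basis is B = [[2,1],[1,5]] with det 9.
Per unit decrease in lumber, x* moves by d = (0.1111, -0.2222).
The basis stays optimal until cabinets reaches 0; allowable decrease = 157.5 board-ft.

157.5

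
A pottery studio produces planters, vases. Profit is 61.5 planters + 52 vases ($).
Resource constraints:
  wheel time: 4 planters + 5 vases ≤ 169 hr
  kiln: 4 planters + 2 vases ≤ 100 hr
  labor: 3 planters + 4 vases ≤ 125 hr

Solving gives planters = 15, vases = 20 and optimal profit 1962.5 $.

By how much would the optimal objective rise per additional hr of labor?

At the optimum: wheel time uses 160 of 169 (slack = 9); kiln uses 100 of 100 (binding); labor uses 125 of 125 (binding).
Since wheel time is not tight, its dual is 0.
Dual feasibility on the basic columns requires 4·y_kiln + 3·y_labor = 61.5, 2·y_kiln + 4·y_labor = 52.
Solving: y_kiln = 9, y_labor = 8.5.
Shadow price of labor = 8.5.

8.5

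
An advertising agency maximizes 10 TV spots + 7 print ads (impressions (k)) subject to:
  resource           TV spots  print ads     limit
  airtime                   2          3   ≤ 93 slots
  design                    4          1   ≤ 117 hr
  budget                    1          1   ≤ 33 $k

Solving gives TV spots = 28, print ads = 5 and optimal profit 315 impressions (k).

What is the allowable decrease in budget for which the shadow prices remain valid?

3.75

Binding constraints: design, budget. The basis is B = [[4,1],[1,1]] with det 3.
Per unit decrease in budget, x* moves by d = (0.3333, -1.3333).
The basis stays optimal until print ads reaches 0; allowable decrease = 3.75 $k.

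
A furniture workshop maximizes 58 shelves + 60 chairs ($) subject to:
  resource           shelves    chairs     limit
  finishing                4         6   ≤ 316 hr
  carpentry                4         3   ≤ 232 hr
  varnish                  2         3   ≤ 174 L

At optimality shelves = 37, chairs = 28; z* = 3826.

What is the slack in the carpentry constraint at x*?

carpentry used = 4·37 + 3·28 = 232; slack = 232 − 232 = 0.

0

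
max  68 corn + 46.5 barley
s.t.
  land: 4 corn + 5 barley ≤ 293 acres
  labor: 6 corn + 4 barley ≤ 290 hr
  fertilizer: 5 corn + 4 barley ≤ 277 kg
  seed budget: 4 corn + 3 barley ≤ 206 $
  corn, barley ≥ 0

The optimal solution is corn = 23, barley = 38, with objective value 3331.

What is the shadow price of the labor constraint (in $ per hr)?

At the optimum: land uses 282 of 293 (slack = 11); labor uses 290 of 290 (binding); fertilizer uses 267 of 277 (slack = 10); seed budget uses 206 of 206 (binding).
Slack constraints have shadow price 0 (complementary slackness).
Dual feasibility on the basic columns requires 6·y_labor + 4·y_seed budget = 68, 4·y_labor + 3·y_seed budget = 46.5.
→ y_labor = 9 and y_seed budget = 3.5.
Shadow price of labor = 9.

9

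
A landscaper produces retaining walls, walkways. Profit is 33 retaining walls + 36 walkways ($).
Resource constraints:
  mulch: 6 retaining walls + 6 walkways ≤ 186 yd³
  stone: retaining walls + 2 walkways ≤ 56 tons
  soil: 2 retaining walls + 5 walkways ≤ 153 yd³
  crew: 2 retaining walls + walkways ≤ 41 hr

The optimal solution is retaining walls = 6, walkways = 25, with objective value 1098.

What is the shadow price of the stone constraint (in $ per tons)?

Binding: mulch and stone. Non-binding: soil (16 unused), crew (4 unused).
Since soil, crew are not tight, their duals are 0.
The binding rows give the dual system: 6·y_mulch + 1·y_stone = 33 and 6·y_mulch + 2·y_stone = 36.
→ y_mulch = 5 and y_stone = 3.
Shadow price of stone = 3.

3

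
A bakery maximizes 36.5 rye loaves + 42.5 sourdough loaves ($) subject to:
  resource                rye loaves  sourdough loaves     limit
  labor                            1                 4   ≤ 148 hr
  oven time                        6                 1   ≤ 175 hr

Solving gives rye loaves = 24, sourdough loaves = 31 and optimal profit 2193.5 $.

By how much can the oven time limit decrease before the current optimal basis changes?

Binding constraints: labor, oven time. The basis is B = [[1,4],[6,1]] with det -23.
Per unit decrease in oven time, x* moves by d = (-0.1739, 0.0435).
The basis stays optimal until rye loaves reaches 0; allowable decrease = 138 hr.

138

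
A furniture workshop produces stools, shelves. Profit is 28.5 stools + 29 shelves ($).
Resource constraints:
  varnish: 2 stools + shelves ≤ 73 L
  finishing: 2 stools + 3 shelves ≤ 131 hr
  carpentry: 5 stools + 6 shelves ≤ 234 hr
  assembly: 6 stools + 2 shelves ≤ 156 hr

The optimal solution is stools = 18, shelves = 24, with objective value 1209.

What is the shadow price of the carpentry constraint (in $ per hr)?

4.5

Check each constraint at x*: varnish 60/73 (slack 13); finishing 108/131 (slack 23); carpentry 234/234 (tight); assembly 156/156 (tight).
Since varnish, finishing are not tight, their duals are 0.
From A_Bᵀ y = c: 5·y_carpentry + 6·y_assembly = 28.5; 6·y_carpentry + 2·y_assembly = 29.
Solving: y_carpentry = 4.5, y_assembly = 1.
Shadow price of carpentry = 4.5.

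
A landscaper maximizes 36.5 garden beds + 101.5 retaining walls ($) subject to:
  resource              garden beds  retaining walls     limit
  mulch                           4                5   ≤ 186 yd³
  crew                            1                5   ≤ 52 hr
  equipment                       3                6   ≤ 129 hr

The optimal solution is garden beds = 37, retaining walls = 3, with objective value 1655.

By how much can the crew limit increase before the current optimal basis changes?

Binding constraints: crew, equipment. The basis is B = [[1,5],[3,6]] with det -9.
Per unit increase in crew, x* moves by d = (-0.6667, 0.3333).
The basis stays optimal until garden beds reaches 0; allowable increase = 55.5 hr.

55.5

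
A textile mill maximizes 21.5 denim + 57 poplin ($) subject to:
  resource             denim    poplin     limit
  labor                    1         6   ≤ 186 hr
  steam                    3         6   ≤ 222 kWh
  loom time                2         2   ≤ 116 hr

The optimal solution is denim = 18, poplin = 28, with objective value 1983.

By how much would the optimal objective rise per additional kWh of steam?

Check each constraint at x*: labor 186/186 (tight); steam 222/222 (tight); loom time 92/116 (slack 24).
By complementary slackness, y = 0 for the non-binding constraint.
The binding rows give the dual system: 1·y_labor + 3·y_steam = 21.5 and 6·y_labor + 6·y_steam = 57.
Solving: y_labor = 3.5, y_steam = 6.
Shadow price of steam = 6.

6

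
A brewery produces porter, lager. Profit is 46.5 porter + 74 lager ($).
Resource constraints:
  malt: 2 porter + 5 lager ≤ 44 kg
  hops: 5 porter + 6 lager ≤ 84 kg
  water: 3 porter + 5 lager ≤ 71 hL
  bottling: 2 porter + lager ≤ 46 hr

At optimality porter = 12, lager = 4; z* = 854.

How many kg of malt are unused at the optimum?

0

malt used = 2·12 + 5·4 = 44; slack = 44 − 44 = 0.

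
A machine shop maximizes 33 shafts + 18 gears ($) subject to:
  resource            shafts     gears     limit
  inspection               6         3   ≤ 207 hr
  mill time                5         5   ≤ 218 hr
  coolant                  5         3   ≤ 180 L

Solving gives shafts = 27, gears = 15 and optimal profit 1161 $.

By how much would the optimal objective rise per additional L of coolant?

3

Check each constraint at x*: inspection 207/207 (tight); mill time 210/218 (slack 8); coolant 180/180 (tight).
Slack constraints have shadow price 0 (complementary slackness).
The binding rows give the dual system: 6·y_inspection + 5·y_coolant = 33 and 3·y_inspection + 3·y_coolant = 18.
This yields shadow prices y_inspection = 3, y_coolant = 3.
Shadow price of coolant = 3.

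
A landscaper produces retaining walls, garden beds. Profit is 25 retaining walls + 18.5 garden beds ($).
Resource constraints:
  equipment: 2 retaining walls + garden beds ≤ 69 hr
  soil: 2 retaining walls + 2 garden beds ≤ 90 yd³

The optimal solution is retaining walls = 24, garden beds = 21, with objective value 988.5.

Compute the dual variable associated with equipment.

6.5

At the optimum: equipment uses 69 of 69 (binding); soil uses 90 of 90 (binding).
From A_Bᵀ y = c: 2·y_equipment + 2·y_soil = 25; 1·y_equipment + 2·y_soil = 18.5.
→ y_equipment = 6.5 and y_soil = 6.
Shadow price of equipment = 6.5.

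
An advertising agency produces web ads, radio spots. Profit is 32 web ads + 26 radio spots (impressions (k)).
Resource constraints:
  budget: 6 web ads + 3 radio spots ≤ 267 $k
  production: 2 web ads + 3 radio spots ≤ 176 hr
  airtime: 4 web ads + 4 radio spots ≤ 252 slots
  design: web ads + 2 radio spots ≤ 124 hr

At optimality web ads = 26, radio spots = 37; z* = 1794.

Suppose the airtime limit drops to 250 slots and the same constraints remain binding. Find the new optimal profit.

1784

Check each constraint at x*: budget 267/267 (tight); production 163/176 (slack 13); airtime 252/252 (tight); design 100/124 (slack 24).
By complementary slackness, y = 0 for the non-binding constraints.
From A_Bᵀ y = c: 6·y_budget + 4·y_airtime = 32; 3·y_budget + 4·y_airtime = 26.
This yields shadow prices y_budget = 2, y_airtime = 5.
Δz = y_airtime·Δb = 5 × (-2) = -10, so new z* = 1794 − 10 = 1784.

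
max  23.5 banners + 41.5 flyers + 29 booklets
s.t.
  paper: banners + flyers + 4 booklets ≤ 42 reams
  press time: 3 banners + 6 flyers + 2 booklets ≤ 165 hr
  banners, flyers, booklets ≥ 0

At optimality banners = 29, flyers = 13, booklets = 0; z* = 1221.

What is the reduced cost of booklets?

-5

Both paper and press time are binding at x*.
From A_Bᵀ y = c: 1·y_paper + 3·y_press time = 23.5; 1·y_paper + 6·y_press time = 41.5.
Solving: y_paper = 5.5, y_press time = 6.
Reduced cost of booklets: c₃ − yᵀa₃ = 29 − (5.5·4 + 6·2) = 29 − 34 = -5.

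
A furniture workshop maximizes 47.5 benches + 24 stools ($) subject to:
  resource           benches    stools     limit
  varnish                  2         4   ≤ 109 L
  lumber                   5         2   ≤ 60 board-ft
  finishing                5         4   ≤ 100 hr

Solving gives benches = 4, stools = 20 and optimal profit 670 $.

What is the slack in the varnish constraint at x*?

varnish used = 2·4 + 4·20 = 88; slack = 109 − 88 = 21.

21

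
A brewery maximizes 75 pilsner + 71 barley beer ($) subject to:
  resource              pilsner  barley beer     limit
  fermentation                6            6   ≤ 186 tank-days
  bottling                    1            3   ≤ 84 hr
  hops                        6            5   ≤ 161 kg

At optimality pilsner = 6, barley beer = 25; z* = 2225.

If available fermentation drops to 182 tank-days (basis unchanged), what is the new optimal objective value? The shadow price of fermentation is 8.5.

Δb = -4, so new z* = 2225 + (8.5)·(-4) = 2225 − 34 = 2191.

2191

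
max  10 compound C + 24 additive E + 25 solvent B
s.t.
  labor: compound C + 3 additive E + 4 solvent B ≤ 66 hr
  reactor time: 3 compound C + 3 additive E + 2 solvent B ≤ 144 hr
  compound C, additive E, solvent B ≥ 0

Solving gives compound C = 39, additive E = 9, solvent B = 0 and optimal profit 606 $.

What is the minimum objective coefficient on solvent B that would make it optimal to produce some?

30

Both labor and reactor time are binding at x*.
Dual feasibility on the basic columns requires 1·y_labor + 3·y_reactor time = 10, 3·y_labor + 3·y_reactor time = 24.
Solving: y_labor = 7, y_reactor time = 1.
solvent B enters the basis when its profit ≥ yᵀa₃ = 7·4 + 1·2 = 30.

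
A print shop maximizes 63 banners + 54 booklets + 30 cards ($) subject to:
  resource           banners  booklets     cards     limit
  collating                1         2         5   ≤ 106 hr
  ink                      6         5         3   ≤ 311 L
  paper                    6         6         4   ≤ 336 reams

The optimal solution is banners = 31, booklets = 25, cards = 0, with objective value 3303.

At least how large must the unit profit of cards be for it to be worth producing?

Binding: ink and paper. Non-binding: collating (25 unused).
Since collating is not tight, its dual is 0.
Dual feasibility on the basic columns requires 6·y_ink + 6·y_paper = 63, 5·y_ink + 6·y_paper = 54.
Solving: y_ink = 9, y_paper = 1.5.
cards enters the basis when its profit ≥ yᵀa₃ = 9·3 + 1.5·4 = 33.

33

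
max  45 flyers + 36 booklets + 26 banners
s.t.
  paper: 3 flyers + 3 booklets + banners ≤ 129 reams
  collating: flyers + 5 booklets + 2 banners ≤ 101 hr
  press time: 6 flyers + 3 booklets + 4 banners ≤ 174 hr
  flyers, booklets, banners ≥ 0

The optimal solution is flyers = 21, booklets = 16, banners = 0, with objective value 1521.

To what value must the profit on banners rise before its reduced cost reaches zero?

At the optimum: paper uses 111 of 129 (slack = 18); collating uses 101 of 101 (binding); press time uses 174 of 174 (binding).
Since paper is not tight, its dual is 0.
From A_Bᵀ y = c: 1·y_collating + 6·y_press time = 45; 5·y_collating + 3·y_press time = 36.
Solving: y_collating = 3, y_press time = 7.
banners enters the basis when its profit ≥ yᵀa₃ = 3·2 + 7·4 = 34.

34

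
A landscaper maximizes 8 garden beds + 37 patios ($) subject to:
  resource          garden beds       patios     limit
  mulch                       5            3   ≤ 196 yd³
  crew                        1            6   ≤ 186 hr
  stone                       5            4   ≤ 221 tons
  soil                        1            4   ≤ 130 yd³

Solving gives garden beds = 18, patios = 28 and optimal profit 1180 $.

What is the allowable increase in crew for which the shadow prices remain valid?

9

Binding constraints: crew, soil. The basis is B = [[1,6],[1,4]] with det -2.
Per unit increase in crew, x* moves by d = (-2, 0.5).
The basis stays optimal until garden beds reaches 0; allowable increase = 9 hr.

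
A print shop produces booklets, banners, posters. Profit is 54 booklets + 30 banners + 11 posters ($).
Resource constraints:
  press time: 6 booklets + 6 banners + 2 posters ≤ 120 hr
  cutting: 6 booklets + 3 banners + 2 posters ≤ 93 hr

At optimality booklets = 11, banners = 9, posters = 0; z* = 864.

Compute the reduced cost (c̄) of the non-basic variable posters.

-7

Check each constraint at x*: press time 120/120 (tight); cutting 93/93 (tight).
The binding rows give the dual system: 6·y_press time + 6·y_cutting = 54 and 6·y_press time + 3·y_cutting = 30.
→ y_press time = 1 and y_cutting = 8.
Reduced cost of posters: c₃ − yᵀa₃ = 11 − (1·2 + 8·2) = 11 − 18 = -7.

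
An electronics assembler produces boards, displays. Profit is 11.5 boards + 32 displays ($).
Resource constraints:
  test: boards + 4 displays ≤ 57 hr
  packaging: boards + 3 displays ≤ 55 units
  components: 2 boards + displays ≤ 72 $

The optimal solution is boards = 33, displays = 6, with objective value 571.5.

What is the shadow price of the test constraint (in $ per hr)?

Check each constraint at x*: test 57/57 (tight); packaging 51/55 (slack 4); components 72/72 (tight).
Since packaging is not tight, its dual is 0.
Dual feasibility on the basic columns requires 1·y_test + 2·y_components = 11.5, 4·y_test + 1·y_components = 32.
This yields shadow prices y_test = 7.5, y_components = 2.
Shadow price of test = 7.5.

7.5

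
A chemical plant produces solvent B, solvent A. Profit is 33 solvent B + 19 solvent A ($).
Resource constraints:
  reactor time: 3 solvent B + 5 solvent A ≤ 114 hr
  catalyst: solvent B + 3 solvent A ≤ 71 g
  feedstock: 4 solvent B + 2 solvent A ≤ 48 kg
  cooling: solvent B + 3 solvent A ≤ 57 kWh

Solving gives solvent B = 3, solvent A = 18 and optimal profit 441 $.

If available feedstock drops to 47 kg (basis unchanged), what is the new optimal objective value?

At the optimum: reactor time uses 99 of 114 (slack = 15); catalyst uses 57 of 71 (slack = 14); feedstock uses 48 of 48 (binding); cooling uses 57 of 57 (binding).
Since reactor time, catalyst are not tight, their duals are 0.
The binding rows give the dual system: 4·y_feedstock + 1·y_cooling = 33 and 2·y_feedstock + 3·y_cooling = 19.
→ y_feedstock = 8 and y_cooling = 1.
Δz = y_feedstock·Δb = 8 × (-1) = -8, so new z* = 441 − 8 = 433.

433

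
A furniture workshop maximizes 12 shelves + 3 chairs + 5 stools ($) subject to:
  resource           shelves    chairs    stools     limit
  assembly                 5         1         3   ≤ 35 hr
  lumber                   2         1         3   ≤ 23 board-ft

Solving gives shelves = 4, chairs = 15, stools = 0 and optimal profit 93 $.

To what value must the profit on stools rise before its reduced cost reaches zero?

9

At the optimum: assembly uses 35 of 35 (binding); lumber uses 23 of 23 (binding).
Dual feasibility on the basic columns requires 5·y_assembly + 2·y_lumber = 12, 1·y_assembly + 1·y_lumber = 3.
→ y_assembly = 2 and y_lumber = 1.
stools enters the basis when its profit ≥ yᵀa₃ = 2·3 + 1·3 = 9.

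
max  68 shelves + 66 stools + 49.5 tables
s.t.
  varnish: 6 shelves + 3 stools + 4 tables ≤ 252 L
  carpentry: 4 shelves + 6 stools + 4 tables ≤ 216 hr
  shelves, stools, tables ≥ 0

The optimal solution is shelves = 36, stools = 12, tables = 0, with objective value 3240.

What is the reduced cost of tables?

Check each constraint at x*: varnish 252/252 (tight); carpentry 216/216 (tight).
Dual feasibility on the basic columns requires 6·y_varnish + 4·y_carpentry = 68, 3·y_varnish + 6·y_carpentry = 66.
This yields shadow prices y_varnish = 6, y_carpentry = 8.
Reduced cost of tables: c₃ − yᵀa₃ = 49.5 − (6·4 + 8·4) = 49.5 − 56 = -6.5.

-6.5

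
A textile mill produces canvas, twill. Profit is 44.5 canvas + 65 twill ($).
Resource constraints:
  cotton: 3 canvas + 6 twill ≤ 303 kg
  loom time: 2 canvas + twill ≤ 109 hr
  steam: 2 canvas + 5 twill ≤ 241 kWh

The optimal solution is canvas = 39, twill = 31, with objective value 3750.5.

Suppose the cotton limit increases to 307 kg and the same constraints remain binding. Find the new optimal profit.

At the optimum: cotton uses 303 of 303 (binding); loom time uses 109 of 109 (binding); steam uses 233 of 241 (slack = 8).
By complementary slackness, y = 0 for the non-binding constraint.
Dual feasibility on the basic columns requires 3·y_cotton + 2·y_loom time = 44.5, 6·y_cotton + 1·y_loom time = 65.
Solving: y_cotton = 9.5, y_loom time = 8.
Δz = y_cotton·Δb = 9.5 × (4) = 38, so new z* = 3750.5 + 38 = 3788.5.

3788.5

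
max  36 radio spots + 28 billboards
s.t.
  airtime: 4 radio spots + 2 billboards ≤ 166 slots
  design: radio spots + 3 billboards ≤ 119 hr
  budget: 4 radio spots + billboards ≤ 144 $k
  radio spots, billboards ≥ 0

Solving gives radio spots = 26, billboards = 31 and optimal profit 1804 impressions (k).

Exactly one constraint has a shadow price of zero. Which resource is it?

airtime: 166/166 (binding)
design: 119/119 (binding)
budget: 135/144 (slack 9)
By complementary slackness, a constraint with positive slack has shadow price 0 → budget.

budget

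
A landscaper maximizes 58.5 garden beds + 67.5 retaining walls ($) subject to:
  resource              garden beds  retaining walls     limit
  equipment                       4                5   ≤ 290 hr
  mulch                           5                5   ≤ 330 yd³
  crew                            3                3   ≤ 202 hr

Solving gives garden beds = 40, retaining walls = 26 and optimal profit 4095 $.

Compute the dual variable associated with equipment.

Binding: equipment and mulch. Non-binding: crew (4 unused).
Slack constraints have shadow price 0 (complementary slackness).
Dual feasibility on the basic columns requires 4·y_equipment + 5·y_mulch = 58.5, 5·y_equipment + 5·y_mulch = 67.5.
This yields shadow prices y_equipment = 9, y_mulch = 4.5.
Shadow price of equipment = 9.

9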